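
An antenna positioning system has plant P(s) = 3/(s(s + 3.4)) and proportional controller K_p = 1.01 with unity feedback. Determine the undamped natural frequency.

ω_n = 1.74 rad/s

1 + K_p·P(s) = 0 gives s² + 3.4s + 3.03 = 0.
So ω_n² = 3.03 ⇒ ω_n = 1.741 rad/s, and ζ = 3.4/(2ω_n) = 0.977.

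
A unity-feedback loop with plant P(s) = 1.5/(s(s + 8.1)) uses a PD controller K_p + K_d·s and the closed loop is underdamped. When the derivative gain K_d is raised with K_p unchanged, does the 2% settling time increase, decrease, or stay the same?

decrease

Characteristic equation s² + (8.1 + 1.5K_d)s + 1.5K_p = 0: raising K_d increases ζω_n = (8.1+1.5K_d)/2 while the loop stays underdamped, so T_s ≈ 4/(ζω_n) decreases.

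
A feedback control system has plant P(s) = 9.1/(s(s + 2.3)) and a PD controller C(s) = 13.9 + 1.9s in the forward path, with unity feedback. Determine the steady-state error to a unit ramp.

The loop has one pole at the origin (type 1). Velocity error constant K_v = lim_{s→0} s·C(s)P(s) = 13.9·9.1/2.3 = 55.
Steady-state error to a unit ramp: e_ss = 1/K_v = 0.0182.

0.0182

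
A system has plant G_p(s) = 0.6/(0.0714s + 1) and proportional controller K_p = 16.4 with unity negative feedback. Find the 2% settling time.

Closed loop: T(s) = K_p·G_p/(1+K_p·G_p) = 9.84/(0.0714s + 1 + 9.84), with pole at s = −(1 + 9.84)/0.0714 = −151.8.
τ = 1/151.8 = 0.006587 s, so 2% settling time ≈ 4τ = 0.0263 s.

T_s ≈ 0.0263 s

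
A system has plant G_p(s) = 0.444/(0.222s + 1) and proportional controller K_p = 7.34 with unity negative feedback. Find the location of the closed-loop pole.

Closed loop: T(s) = K_p·G_p/(1+K_p·G_p) = 3.259/(0.222s + 1 + 3.259), with pole at s = −(1 + 3.259)/0.222 = −19.18.

s = -19.18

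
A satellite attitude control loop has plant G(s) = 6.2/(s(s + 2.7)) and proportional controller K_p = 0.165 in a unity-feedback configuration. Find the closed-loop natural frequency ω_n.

ω_n = 1.01 rad/s

With unity feedback the closed-loop characteristic equation is s² + 2.7s + 0.165·6.2 = s² + 2.7s + 1.023 = 0.
Matching s² + 2ζω_n s + ω_n²: ω_n = √1.023 = 1.011 rad/s and 2ζω_n = 2.7, so ζ = 2.7/(2·1.011) = 1.33.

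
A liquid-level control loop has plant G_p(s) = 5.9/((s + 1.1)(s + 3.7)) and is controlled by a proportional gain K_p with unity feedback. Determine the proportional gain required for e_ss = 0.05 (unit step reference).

The loop is type 0, so e_ss(step) = 1/(1 + K_pos) with K_pos = K_p·G_p(0).
G_p(0) = 1.45. Require 1/(1 + K_p·1.45) = 0.05, so 1 + 1.45·K_p = 20.
K_p = (20 − 1)/1.45 = 13.1.

K_p = 13.1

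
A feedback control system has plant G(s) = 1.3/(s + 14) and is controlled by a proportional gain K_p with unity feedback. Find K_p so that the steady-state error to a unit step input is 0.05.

K_p = 205

The loop is type 0, so e_ss(step) = 1/(1 + K_pos) with K_pos = K_p·G(0).
G(0) = 0.09286. Require 1/(1 + K_p·0.09286) = 0.05, so 1 + 0.09286·K_p = 20.
K_p = (20 − 1)/0.09286 = 205.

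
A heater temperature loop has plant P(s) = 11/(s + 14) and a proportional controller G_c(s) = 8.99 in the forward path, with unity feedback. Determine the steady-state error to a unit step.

0.124

The loop is type 0. Static position error constant K_pos = G_c(0)·P(0) = 8.99·0.7857 = 7.064.
Steady-state error to a unit step: e_ss = 1/(1+K_pos) = 1/8.064 = 0.124.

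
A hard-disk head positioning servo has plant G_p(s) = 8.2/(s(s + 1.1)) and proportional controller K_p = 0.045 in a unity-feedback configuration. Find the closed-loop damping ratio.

1 + K_p·G_p(s) = 0 gives s² + 1.1s + 0.369 = 0.
Matching s² + 2ζω_n s + ω_n²: ω_n = √0.369 = 0.6075 rad/s and 2ζω_n = 1.1, so ζ = 1.1/(2·0.6075) = 0.905.

ζ = 0.905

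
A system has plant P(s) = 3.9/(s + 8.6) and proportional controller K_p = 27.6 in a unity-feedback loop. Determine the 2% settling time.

T_s ≈ 0.0344 s

Closed-loop transfer function: T(s) = K_p·P(s)/(1 + K_p·P(s)) = 107.6/(s + 8.6 + 107.6) = 107.6/(s + 116.2).
Time constant τ = 1/116.2 = 0.008603 s, so the 2% settling time is about 4τ = 0.0344 s.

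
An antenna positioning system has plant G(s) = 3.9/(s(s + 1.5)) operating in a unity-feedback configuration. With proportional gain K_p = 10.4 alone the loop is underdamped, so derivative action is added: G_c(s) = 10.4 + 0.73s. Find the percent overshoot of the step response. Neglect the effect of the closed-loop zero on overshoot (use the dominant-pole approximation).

32%

Forward path: (10.4 + 0.73s)·3.9/(s(s+1.5)). The closed-loop characteristic equation is s² + (1.5 + 3.9·0.73)s + 3.9·10.4 = 0.
That is s² + 4.347s + 40.56 = 0, so ω_n = 6.369 rad/s and ζ = 4.347/(2·6.369) = 0.3413.
%OS = 100·exp(−πζ/√(1−ζ²)) = 32%.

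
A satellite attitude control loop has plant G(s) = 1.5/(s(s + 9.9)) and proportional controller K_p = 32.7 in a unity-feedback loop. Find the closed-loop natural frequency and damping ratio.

The closed-loop denominator is s(s+9.9) + 32.7·1.5 = s² + 9.9s + 49.05.
So ω_n² = 49.05 ⇒ ω_n = 7.004 rad/s, and ζ = 9.9/(2ω_n) = 0.707.

ω_n = 7 rad/s, ζ = 0.707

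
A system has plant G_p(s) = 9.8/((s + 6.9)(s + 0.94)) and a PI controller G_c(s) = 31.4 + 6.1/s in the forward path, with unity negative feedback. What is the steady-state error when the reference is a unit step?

0

The open loop G_c(s)G_p(s) has a pole at the origin (type 1), so the static position error constant is infinite and e_ss = 1/(1+∞) = 0.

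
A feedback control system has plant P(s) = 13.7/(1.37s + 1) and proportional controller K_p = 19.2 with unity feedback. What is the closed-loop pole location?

s = -192.7

Closed loop: T(s) = K_p·P/(1+K_p·P) = 263/(1.37s + 1 + 263), with pole at s = −(1 + 263)/1.37 = −192.7.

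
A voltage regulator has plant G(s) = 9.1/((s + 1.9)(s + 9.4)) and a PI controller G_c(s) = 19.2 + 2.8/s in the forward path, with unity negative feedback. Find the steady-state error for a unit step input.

The open loop G_c(s)G(s) has a pole at the origin (type 1), so the static position error constant is infinite and e_ss = 1/(1+∞) = 0.

0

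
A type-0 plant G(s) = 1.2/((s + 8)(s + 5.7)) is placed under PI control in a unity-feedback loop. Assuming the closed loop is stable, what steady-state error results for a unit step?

The PI controller's integrator makes the forward path type 1, so e_ss to a step is zero.

0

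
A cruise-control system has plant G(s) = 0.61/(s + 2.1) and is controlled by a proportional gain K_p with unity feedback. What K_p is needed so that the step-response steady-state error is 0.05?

The loop is type 0, so e_ss(step) = 1/(1 + K_pos) with K_pos = K_p·G(0).
G(0) = 0.2905. Require 1/(1 + K_p·0.2905) = 0.05, so 1 + 0.2905·K_p = 20.
K_p = (20 − 1)/0.2905 = 65.4.

K_p = 65.4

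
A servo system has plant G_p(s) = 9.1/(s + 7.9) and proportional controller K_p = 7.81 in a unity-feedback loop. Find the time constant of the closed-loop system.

Closed-loop transfer function: T(s) = K_p·G_p(s)/(1 + K_p·G_p(s)) = 71.07/(s + 7.9 + 71.07) = 71.07/(s + 78.97).
Time constant τ = 1/78.97 = 0.0127 s.

τ = 0.0127 s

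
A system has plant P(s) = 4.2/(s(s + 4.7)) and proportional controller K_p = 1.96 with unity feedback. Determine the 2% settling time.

The closed-loop denominator s² + 4.7s + 8.232 gives ω_n = √8.232 = 2.869 and ζ = 4.7/(2ω_n) = 0.8191.
2% settling time T_s ≈ 4/(ζω_n) = 4/2.35 = 1.7 s.

T_s ≈ 1.7 s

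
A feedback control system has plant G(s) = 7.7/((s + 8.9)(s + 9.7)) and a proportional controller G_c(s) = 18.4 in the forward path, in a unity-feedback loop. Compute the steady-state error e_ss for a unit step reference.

0.379

The loop is type 0. Static position error constant K_pos = G_c(0)·G(0) = 18.4·0.08919 = 1.641.
Steady-state error to a unit step: e_ss = 1/(1+K_pos) = 1/2.641 = 0.379.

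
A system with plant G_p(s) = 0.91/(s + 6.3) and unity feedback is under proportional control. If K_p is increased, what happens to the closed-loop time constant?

decrease

Closed-loop pole is at s = −(6.3+K_p·0.91); larger K_p moves it further left, so τ = 1/(6.3+K_p·0.91) decreases.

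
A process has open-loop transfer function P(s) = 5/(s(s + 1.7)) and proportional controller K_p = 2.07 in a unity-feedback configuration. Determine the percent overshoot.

Closed-loop characteristic equation: s² + 1.7s + 10.35 = 0, so ω_n = 3.217 rad/s and ζ = 1.7/(2·3.217) = 0.2642.
%OS = 100·exp(−πζ/√(1−ζ²)) = 100·exp(−π·0.2642/√0.9302) = 42.3%.

42.3%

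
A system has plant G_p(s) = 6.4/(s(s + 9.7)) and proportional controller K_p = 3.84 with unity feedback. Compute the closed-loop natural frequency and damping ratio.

ω_n = 4.96 rad/s, ζ = 0.978

With unity feedback the closed-loop characteristic equation is s² + 9.7s + 3.84·6.4 = s² + 9.7s + 24.58 = 0.
Matching s² + 2ζω_n s + ω_n²: ω_n = √24.58 = 4.957 rad/s and 2ζω_n = 9.7, so ζ = 9.7/(2·4.957) = 0.978.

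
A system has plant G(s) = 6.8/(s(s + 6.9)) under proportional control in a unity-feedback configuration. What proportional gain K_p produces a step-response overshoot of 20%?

K_p = 8.42

From %OS = 100·exp(−πζ/√(1−ζ²)) = 20%, ζ = −ln(0.2)/√(π²+ln²(0.2)) = 0.4559.
Characteristic equation s² + 6.9s + 6.8K_p = 0 gives ζ = 6.9/(2√(6.8K_p)).
Setting ζ = 0.4559: √(6.8K_p) = 6.9/(2·0.4559) = 7.567, so K_p = 57.25/6.8 = 8.42.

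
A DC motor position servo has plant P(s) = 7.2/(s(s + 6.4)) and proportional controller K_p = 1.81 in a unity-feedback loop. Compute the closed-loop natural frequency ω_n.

ω_n = 3.61 rad/s

1 + K_p·P(s) = 0 gives s² + 6.4s + 13.03 = 0.
Matching s² + 2ζω_n s + ω_n²: ω_n = √13.03 = 3.61 rad/s and 2ζω_n = 6.4, so ζ = 6.4/(2·3.61) = 0.886.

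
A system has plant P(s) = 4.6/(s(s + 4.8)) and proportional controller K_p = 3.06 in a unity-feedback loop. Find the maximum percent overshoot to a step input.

From 1 + K_pP(s) = 0: s² + 4.8s + 14.08 = 0 ⇒ ω_n = 3.752, ζ = 0.6397.
%OS = 100·exp(−πζ/√(1−ζ²)) = 100·exp(−π·0.6397/√0.5908) = 7.32%.

7.32%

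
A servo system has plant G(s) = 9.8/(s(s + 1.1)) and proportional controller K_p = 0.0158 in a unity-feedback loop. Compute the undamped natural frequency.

With unity feedback the closed-loop characteristic equation is s² + 1.1s + 0.0158·9.8 = s² + 1.1s + 0.1548 = 0.
Matching s² + 2ζω_n s + ω_n²: ω_n = √0.1548 = 0.3935 rad/s and 2ζω_n = 1.1, so ζ = 1.1/(2·0.3935) = 1.4.

ω_n = 0.393 rad/s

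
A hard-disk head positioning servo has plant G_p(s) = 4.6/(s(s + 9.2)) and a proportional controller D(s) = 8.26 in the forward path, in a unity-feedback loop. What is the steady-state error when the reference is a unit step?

0

The open loop D(s)G_p(s) has a pole at the origin (type 1), so the static position error constant is infinite and e_ss = 1/(1+∞) = 0.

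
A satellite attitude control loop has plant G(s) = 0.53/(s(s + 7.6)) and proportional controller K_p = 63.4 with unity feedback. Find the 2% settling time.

Closed-loop characteristic equation: s² + 7.6s + 33.6 = 0, so ω_n = 5.797 rad/s and ζ = 7.6/(2·5.797) = 0.6555.
2% settling time T_s ≈ 4/(ζω_n) = 4/3.8 = 1.05 s.

T_s ≈ 1.05 s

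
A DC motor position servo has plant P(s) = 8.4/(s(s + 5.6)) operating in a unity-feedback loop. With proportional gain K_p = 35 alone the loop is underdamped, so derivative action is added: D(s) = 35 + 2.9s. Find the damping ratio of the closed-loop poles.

Forward path: (35 + 2.9s)·8.4/(s(s+5.6)). The closed-loop characteristic equation is s² + (5.6 + 8.4·2.9)s + 8.4·35 = 0.
That is s² + 29.96s + 294 = 0, so ω_n = 17.15 rad/s and ζ = 29.96/(2·17.15) = 0.8737.

ζ = 0.874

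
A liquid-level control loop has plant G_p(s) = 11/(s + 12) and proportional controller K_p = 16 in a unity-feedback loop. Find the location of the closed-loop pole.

Closed-loop transfer function: T(s) = K_p·G_p(s)/(1 + K_p·G_p(s)) = 176/(s + 12 + 176) = 176/(s + 188).
The closed-loop pole is at s = −188.

s = -188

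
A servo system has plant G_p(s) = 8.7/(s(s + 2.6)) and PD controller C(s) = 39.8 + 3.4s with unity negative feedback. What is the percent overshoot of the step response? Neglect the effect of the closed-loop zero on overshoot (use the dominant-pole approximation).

Forward path: (39.8 + 3.4s)·8.7/(s(s+2.6)). The closed-loop characteristic equation is s² + (2.6 + 8.7·3.4)s + 8.7·39.8 = 0.
That is s² + 32.18s + 346.3 = 0, so ω_n = 18.61 rad/s and ζ = 32.18/(2·18.61) = 0.8647.
%OS = 100·exp(−πζ/√(1−ζ²)) = 0.448%.

0.448%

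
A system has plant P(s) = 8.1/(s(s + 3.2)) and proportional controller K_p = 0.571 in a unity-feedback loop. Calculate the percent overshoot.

3.03%

Closed-loop characteristic equation: s² + 3.2s + 4.625 = 0, so ω_n = 2.151 rad/s and ζ = 3.2/(2·2.151) = 0.744.
%OS = 100·exp(−πζ/√(1−ζ²)) = 100·exp(−π·0.744/√0.4465) = 3.03%.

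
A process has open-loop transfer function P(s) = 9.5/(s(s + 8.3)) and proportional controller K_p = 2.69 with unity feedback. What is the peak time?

T_p = 1.09 s

Closed-loop characteristic equation: s² + 8.3s + 25.55 = 0, so ω_n = 5.055 rad/s and ζ = 8.3/(2·5.055) = 0.8209.
Damped frequency ω_d = ω_n√(1−ζ²) = 2.887 rad/s, so peak time T_p = π/ω_d = 1.09 s.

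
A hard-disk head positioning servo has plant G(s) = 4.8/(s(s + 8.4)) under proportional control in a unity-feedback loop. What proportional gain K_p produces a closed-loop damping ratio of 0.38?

K_p = 25.5

Closed-loop characteristic equation: s² + 8.4s + K_p·4.8 = 0.
So ω_n = √(4.8K_p) and 2ζω_n = 8.4, giving ζ = 8.4/(2√(4.8K_p)).
Setting ζ = 0.38: √(4.8K_p) = 8.4/(2·0.38) = 11.05, so K_p = 122.2/4.8 = 25.5.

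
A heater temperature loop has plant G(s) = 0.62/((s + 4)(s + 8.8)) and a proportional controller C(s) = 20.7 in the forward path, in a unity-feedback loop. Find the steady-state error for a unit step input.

The loop is type 0. Static position error constant K_pos = C(0)·G(0) = 20.7·0.01761 = 0.3646.
Steady-state error to a unit step: e_ss = 1/(1+K_pos) = 1/1.365 = 0.733.

0.733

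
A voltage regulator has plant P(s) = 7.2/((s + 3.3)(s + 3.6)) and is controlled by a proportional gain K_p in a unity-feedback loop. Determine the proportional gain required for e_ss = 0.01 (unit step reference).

For a type-0 loop with proportional control, e_ss = 1/(1 + K_p·P(0)).
P(0) = 0.6061. Require 1/(1 + K_p·0.6061) = 0.01, so 1 + 0.6061·K_p = 100.
K_p = (100 − 1)/0.6061 = 163.

K_p = 163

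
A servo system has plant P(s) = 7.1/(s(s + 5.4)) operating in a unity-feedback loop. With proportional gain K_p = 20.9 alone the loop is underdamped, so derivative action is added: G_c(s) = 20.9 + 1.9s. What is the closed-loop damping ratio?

ζ = 0.775

Forward path: (20.9 + 1.9s)·7.1/(s(s+5.4)). The closed-loop characteristic equation is s² + (5.4 + 7.1·1.9)s + 7.1·20.9 = 0.
That is s² + 18.89s + 148.4 = 0, so ω_n = 12.18 rad/s and ζ = 18.89/(2·12.18) = 0.7754.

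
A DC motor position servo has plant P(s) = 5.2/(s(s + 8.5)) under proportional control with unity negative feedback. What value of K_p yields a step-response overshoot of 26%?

K_p = 22.4

From %OS = 100·exp(−πζ/√(1−ζ²)) = 26%, ζ = −ln(0.26)/√(π²+ln²(0.26)) = 0.3941.
Characteristic equation s² + 8.5s + 5.2K_p = 0 gives ζ = 8.5/(2√(5.2K_p)).
Setting ζ = 0.3941: √(5.2K_p) = 8.5/(2·0.3941) = 10.78, so K_p = 116.3/5.2 = 22.4.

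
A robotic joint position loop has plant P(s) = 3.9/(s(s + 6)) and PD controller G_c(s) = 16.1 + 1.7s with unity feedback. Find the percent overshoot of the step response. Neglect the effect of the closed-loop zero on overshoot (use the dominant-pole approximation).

Forward path: (16.1 + 1.7s)·3.9/(s(s+6)). The closed-loop characteristic equation is s² + (6 + 3.9·1.7)s + 3.9·16.1 = 0.
That is s² + 12.63s + 62.79 = 0, so ω_n = 7.924 rad/s and ζ = 12.63/(2·7.924) = 0.7969.
%OS = 100·exp(−πζ/√(1−ζ²)) = 1.58%.

1.58%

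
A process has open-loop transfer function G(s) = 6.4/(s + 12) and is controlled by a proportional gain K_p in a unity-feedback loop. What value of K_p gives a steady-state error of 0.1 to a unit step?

K_p = 16.9

The loop is type 0, so e_ss(step) = 1/(1 + K_pos) with K_pos = K_p·G(0).
G(0) = 0.5333. Require 1/(1 + K_p·0.5333) = 0.1, so 1 + 0.5333·K_p = 10.
K_p = (10 − 1)/0.5333 = 16.9.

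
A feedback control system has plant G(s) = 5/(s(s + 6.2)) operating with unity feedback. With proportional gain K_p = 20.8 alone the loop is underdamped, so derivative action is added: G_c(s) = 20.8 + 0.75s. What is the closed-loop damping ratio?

Forward path: (20.8 + 0.75s)·5/(s(s+6.2)). The closed-loop characteristic equation is s² + (6.2 + 5·0.75)s + 5·20.8 = 0.
That is s² + 9.95s + 104 = 0, so ω_n = 10.2 rad/s and ζ = 9.95/(2·10.2) = 0.4878.

ζ = 0.488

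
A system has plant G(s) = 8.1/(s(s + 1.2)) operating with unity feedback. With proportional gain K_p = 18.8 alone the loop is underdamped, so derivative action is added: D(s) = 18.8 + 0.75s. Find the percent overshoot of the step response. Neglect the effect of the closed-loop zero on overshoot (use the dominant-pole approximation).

37.9%

Forward path: (18.8 + 0.75s)·8.1/(s(s+1.2)). The closed-loop characteristic equation is s² + (1.2 + 8.1·0.75)s + 8.1·18.8 = 0.
That is s² + 7.275s + 152.3 = 0, so ω_n = 12.34 rad/s and ζ = 7.275/(2·12.34) = 0.2948.
%OS = 100·exp(−πζ/√(1−ζ²)) = 37.9%.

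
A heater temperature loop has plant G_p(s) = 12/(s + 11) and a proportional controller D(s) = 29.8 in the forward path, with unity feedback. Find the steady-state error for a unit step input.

0.0298

The loop is type 0. Static position error constant K_pos = D(0)·G_p(0) = 29.8·1.091 = 32.51.
Steady-state error to a unit step: e_ss = 1/(1+K_pos) = 1/33.51 = 0.0298.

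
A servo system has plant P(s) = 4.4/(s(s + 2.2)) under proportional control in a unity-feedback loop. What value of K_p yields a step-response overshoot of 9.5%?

K_p = 0.765

From %OS = 100·exp(−πζ/√(1−ζ²)) = 9.5%, ζ = −ln(0.095)/√(π²+ln²(0.095)) = 0.5996.
Characteristic equation s² + 2.2s + 4.4K_p = 0 gives ζ = 2.2/(2√(4.4K_p)).
Setting ζ = 0.5996: √(4.4K_p) = 2.2/(2·0.5996) = 1.834, so K_p = 3.365/4.4 = 0.765.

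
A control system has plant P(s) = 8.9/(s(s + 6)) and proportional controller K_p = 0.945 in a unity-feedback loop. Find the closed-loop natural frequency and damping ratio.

ω_n = 2.9 rad/s, ζ = 1.03

1 + K_p·P(s) = 0 gives s² + 6s + 8.411 = 0.
So ω_n² = 8.411 ⇒ ω_n = 2.9 rad/s, and ζ = 6/(2ω_n) = 1.03.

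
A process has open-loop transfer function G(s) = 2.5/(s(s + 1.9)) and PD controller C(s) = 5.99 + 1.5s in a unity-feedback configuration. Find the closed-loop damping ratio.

Forward path: (5.99 + 1.5s)·2.5/(s(s+1.9)). The closed-loop characteristic equation is s² + (1.9 + 2.5·1.5)s + 2.5·5.99 = 0.
That is s² + 5.65s + 14.98 = 0, so ω_n = 3.87 rad/s and ζ = 5.65/(2·3.87) = 0.73.

ζ = 0.73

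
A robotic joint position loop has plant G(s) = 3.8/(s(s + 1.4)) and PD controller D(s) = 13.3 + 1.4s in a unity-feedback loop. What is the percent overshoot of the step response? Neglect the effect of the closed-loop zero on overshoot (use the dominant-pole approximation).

18.5%

Forward path: (13.3 + 1.4s)·3.8/(s(s+1.4)). The closed-loop characteristic equation is s² + (1.4 + 3.8·1.4)s + 3.8·13.3 = 0.
That is s² + 6.72s + 50.54 = 0, so ω_n = 7.109 rad/s and ζ = 6.72/(2·7.109) = 0.4726.
%OS = 100·exp(−πζ/√(1−ζ²)) = 18.5%.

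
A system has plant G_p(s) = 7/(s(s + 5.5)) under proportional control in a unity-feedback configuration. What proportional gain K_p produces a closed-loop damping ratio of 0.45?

K_p = 5.34

Closed-loop characteristic equation: s² + 5.5s + K_p·7 = 0.
So ω_n = √(7K_p) and 2ζω_n = 5.5, giving ζ = 5.5/(2√(7K_p)).
Setting ζ = 0.45: √(7K_p) = 5.5/(2·0.45) = 6.111, so K_p = 37.35/7 = 5.34.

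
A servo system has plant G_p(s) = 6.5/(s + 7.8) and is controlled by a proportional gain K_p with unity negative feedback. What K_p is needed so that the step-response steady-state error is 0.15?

K_p = 6.8

For a type-0 loop with proportional control, e_ss = 1/(1 + K_p·G_p(0)).
G_p(0) = 0.8333. Require 1/(1 + K_p·0.8333) = 0.15, so 1 + 0.8333·K_p = 6.667.
K_p = (6.667 − 1)/0.8333 = 6.8.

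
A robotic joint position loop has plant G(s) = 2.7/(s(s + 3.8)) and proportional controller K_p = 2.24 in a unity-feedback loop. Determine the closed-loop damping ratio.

ζ = 0.773

The closed-loop denominator is s(s+3.8) + 2.24·2.7 = s² + 3.8s + 6.048.
So ω_n² = 6.048 ⇒ ω_n = 2.459 rad/s, and ζ = 3.8/(2ω_n) = 0.773.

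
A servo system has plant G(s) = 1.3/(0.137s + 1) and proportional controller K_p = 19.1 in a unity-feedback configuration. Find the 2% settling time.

T_s ≈ 0.0212 s

Closed loop: T(s) = K_p·G/(1+K_p·G) = 24.83/(0.137s + 1 + 24.83), with pole at s = −(1 + 24.83)/0.137 = −188.5.
τ = 1/188.5 = 0.005304 s, so 2% settling time ≈ 4τ = 0.0212 s.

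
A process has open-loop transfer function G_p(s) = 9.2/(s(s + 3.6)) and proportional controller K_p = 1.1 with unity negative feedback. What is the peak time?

T_p = 1.2 s

From 1 + K_pG_p(s) = 0: s² + 3.6s + 10.12 = 0 ⇒ ω_n = 3.181, ζ = 0.5658.
Damped frequency ω_d = ω_n√(1−ζ²) = 2.623 rad/s, so peak time T_p = π/ω_d = 1.2 s.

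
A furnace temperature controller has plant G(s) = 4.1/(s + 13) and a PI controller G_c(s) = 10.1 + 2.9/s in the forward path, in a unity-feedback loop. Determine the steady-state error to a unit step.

0

The open loop G_c(s)G(s) has a pole at the origin (type 1), so the static position error constant is infinite and e_ss = 1/(1+∞) = 0.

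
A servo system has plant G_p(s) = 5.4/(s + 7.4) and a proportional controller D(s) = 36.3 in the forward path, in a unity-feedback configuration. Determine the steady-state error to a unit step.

0.0364

The loop is type 0. Static position error constant K_pos = D(0)·G_p(0) = 36.3·0.7297 = 26.49.
Steady-state error to a unit step: e_ss = 1/(1+K_pos) = 1/27.49 = 0.0364.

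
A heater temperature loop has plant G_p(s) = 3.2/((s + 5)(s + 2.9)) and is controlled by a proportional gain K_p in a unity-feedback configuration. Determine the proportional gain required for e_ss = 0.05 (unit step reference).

For a type-0 loop with proportional control, e_ss = 1/(1 + K_p·G_p(0)).
G_p(0) = 0.2207. Require 1/(1 + K_p·0.2207) = 0.05, so 1 + 0.2207·K_p = 20.
K_p = (20 − 1)/0.2207 = 86.1.

K_p = 86.1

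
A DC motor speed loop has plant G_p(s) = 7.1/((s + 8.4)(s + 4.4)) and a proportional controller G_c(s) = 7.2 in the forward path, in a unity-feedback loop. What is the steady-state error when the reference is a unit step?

The loop is type 0. Static position error constant K_pos = G_c(0)·G_p(0) = 7.2·0.1921 = 1.383.
Steady-state error to a unit step: e_ss = 1/(1+K_pos) = 1/2.383 = 0.42.

0.42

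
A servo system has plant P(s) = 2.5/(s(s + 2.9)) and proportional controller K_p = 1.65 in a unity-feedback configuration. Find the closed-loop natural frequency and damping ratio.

With unity feedback the closed-loop characteristic equation is s² + 2.9s + 1.65·2.5 = s² + 2.9s + 4.125 = 0.
Matching s² + 2ζω_n s + ω_n²: ω_n = √4.125 = 2.031 rad/s and 2ζω_n = 2.9, so ζ = 2.9/(2·2.031) = 0.714.

ω_n = 2.03 rad/s, ζ = 0.714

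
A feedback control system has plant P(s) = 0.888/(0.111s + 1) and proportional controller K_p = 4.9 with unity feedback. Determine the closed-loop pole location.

Closed loop: T(s) = K_p·P/(1+K_p·P) = 4.351/(0.111s + 1 + 4.351), with pole at s = −(1 + 4.351)/0.111 = −48.21.

s = -48.21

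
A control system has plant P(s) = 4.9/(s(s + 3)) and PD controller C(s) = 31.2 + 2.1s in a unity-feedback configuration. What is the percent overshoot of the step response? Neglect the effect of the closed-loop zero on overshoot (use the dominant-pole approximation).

Forward path: (31.2 + 2.1s)·4.9/(s(s+3)). The closed-loop characteristic equation is s² + (3 + 4.9·2.1)s + 4.9·31.2 = 0.
That is s² + 13.29s + 152.9 = 0, so ω_n = 12.36 rad/s and ζ = 13.29/(2·12.36) = 0.5374.
%OS = 100·exp(−πζ/√(1−ζ²)) = 13.5%.

13.5%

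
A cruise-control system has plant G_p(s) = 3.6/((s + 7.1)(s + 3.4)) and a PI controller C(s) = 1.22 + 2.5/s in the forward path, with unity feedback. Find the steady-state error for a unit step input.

The open loop C(s)G_p(s) has a pole at the origin (type 1), so the static position error constant is infinite and e_ss = 1/(1+∞) = 0.

0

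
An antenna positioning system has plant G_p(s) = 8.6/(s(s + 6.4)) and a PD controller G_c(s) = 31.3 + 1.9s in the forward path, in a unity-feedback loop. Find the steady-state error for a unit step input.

The open loop G_c(s)G_p(s) has a pole at the origin (type 1), so the static position error constant is infinite and e_ss = 1/(1+∞) = 0.

0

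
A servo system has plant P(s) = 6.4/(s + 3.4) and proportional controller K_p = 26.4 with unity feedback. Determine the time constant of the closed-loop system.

τ = 0.0058 s

Closed-loop transfer function: T(s) = K_p·P(s)/(1 + K_p·P(s)) = 169/(s + 3.4 + 169) = 169/(s + 172.4).
Time constant τ = 1/172.4 = 0.0058 s.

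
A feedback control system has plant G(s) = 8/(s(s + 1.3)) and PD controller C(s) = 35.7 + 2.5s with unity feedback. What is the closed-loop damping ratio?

Forward path: (35.7 + 2.5s)·8/(s(s+1.3)). The closed-loop characteristic equation is s² + (1.3 + 8·2.5)s + 8·35.7 = 0.
That is s² + 21.3s + 285.6 = 0, so ω_n = 16.9 rad/s and ζ = 21.3/(2·16.9) = 0.6302.

ζ = 0.63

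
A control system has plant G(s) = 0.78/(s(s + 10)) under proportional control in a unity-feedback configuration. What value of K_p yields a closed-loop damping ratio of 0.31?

K_p = 334

Closed-loop characteristic equation: s² + 10s + K_p·0.78 = 0.
So ω_n = √(0.78K_p) and 2ζω_n = 10, giving ζ = 10/(2√(0.78K_p)).
Setting ζ = 0.31: √(0.78K_p) = 10/(2·0.31) = 16.13, so K_p = 260.1/0.78 = 334.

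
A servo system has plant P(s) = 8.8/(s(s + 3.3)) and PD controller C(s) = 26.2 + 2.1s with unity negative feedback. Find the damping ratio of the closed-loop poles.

Forward path: (26.2 + 2.1s)·8.8/(s(s+3.3)). The closed-loop characteristic equation is s² + (3.3 + 8.8·2.1)s + 8.8·26.2 = 0.
That is s² + 21.78s + 230.6 = 0, so ω_n = 15.18 rad/s and ζ = 21.78/(2·15.18) = 0.7172.

ζ = 0.717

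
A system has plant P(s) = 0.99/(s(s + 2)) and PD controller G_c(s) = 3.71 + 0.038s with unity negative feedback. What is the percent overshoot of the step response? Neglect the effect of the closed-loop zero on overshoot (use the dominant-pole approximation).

Forward path: (3.71 + 0.038s)·0.99/(s(s+2)). The closed-loop characteristic equation is s² + (2 + 0.99·0.038)s + 0.99·3.71 = 0.
That is s² + 2.038s + 3.673 = 0, so ω_n = 1.916 rad/s and ζ = 2.038/(2·1.916) = 0.5316.
%OS = 100·exp(−πζ/√(1−ζ²)) = 13.9%.

13.9%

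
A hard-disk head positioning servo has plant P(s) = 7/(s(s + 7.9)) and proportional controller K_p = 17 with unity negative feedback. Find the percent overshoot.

29.5%

Closed-loop characteristic equation: s² + 7.9s + 119 = 0, so ω_n = 10.91 rad/s and ζ = 7.9/(2·10.91) = 0.3621.
%OS = 100·exp(−πζ/√(1−ζ²)) = 100·exp(−π·0.3621/√0.8689) = 29.5%.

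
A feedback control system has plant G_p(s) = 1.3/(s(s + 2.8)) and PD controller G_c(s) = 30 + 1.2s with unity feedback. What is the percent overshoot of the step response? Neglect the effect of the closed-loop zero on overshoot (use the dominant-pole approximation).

31%

Forward path: (30 + 1.2s)·1.3/(s(s+2.8)). The closed-loop characteristic equation is s² + (2.8 + 1.3·1.2)s + 1.3·30 = 0.
That is s² + 4.36s + 39 = 0, so ω_n = 6.245 rad/s and ζ = 4.36/(2·6.245) = 0.3491.
%OS = 100·exp(−πζ/√(1−ζ²)) = 31%.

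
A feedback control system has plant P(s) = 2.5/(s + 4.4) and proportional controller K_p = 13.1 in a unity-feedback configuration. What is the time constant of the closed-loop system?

Closed-loop transfer function: T(s) = K_p·P(s)/(1 + K_p·P(s)) = 32.75/(s + 4.4 + 32.75) = 32.75/(s + 37.15).
Time constant τ = 1/37.15 = 0.0269 s.

τ = 0.0269 s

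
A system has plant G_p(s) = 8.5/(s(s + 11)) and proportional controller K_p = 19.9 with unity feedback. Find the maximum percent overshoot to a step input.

Closed-loop characteristic equation: s² + 11s + 169.1 = 0, so ω_n = 13.01 rad/s and ζ = 11/(2·13.01) = 0.4229.
%OS = 100·exp(−πζ/√(1−ζ²)) = 100·exp(−π·0.4229/√0.8212) = 23.1%.

23.1%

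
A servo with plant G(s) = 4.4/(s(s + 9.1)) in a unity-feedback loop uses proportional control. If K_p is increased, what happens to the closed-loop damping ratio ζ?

decrease

ζ = 9.1/(2√(4.4K_p)); increasing K_p raises the denominator, so ζ falls.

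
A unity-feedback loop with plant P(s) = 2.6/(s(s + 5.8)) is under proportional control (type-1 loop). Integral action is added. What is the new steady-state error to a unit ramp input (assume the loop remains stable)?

The integrator raises the loop to type 2, so K_v → ∞ and e_ss to a ramp is zero.

0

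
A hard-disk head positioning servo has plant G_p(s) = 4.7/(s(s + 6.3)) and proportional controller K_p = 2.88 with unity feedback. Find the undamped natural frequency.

1 + K_p·G_p(s) = 0 gives s² + 6.3s + 13.54 = 0.
So ω_n² = 13.54 ⇒ ω_n = 3.679 rad/s, and ζ = 6.3/(2ω_n) = 0.856.

ω_n = 3.68 rad/s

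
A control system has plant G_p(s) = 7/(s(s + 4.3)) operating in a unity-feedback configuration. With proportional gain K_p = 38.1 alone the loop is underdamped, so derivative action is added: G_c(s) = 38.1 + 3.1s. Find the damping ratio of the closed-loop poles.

Forward path: (38.1 + 3.1s)·7/(s(s+4.3)). The closed-loop characteristic equation is s² + (4.3 + 7·3.1)s + 7·38.1 = 0.
That is s² + 26s + 266.7 = 0, so ω_n = 16.33 rad/s and ζ = 26/(2·16.33) = 0.796.

ζ = 0.796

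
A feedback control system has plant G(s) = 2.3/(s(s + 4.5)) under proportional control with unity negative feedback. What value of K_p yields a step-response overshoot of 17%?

K_p = 9.12

From %OS = 100·exp(−πζ/√(1−ζ²)) = 17%, ζ = −ln(0.17)/√(π²+ln²(0.17)) = 0.4913.
Characteristic equation s² + 4.5s + 2.3K_p = 0 gives ζ = 4.5/(2√(2.3K_p)).
Setting ζ = 0.4913: √(2.3K_p) = 4.5/(2·0.4913) = 4.58, so K_p = 20.98/2.3 = 9.12.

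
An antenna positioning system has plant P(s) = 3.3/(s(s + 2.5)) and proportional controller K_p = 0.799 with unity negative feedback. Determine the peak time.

From 1 + K_pP(s) = 0: s² + 2.5s + 2.637 = 0 ⇒ ω_n = 1.624, ζ = 0.7698.
Damped frequency ω_d = ω_n√(1−ζ²) = 1.036 rad/s, so peak time T_p = π/ω_d = 3.03 s.

T_p = 3.03 s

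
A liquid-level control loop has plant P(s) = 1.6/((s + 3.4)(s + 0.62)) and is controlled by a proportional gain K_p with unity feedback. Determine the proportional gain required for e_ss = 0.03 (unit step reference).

K_p = 42.6

Steady-state error for a unit step on this type-0 loop is 1/(1 + K_p·P(0)).
P(0) = 0.759. Require 1/(1 + K_p·0.759) = 0.03, so 1 + 0.759·K_p = 33.33.
K_p = (33.33 − 1)/0.759 = 42.6.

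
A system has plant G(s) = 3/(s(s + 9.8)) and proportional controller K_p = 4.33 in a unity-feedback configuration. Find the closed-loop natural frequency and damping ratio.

ω_n = 3.6 rad/s, ζ = 1.36

The closed-loop denominator is s(s+9.8) + 4.33·3 = s² + 9.8s + 12.99.
Matching s² + 2ζω_n s + ω_n²: ω_n = √12.99 = 3.604 rad/s and 2ζω_n = 9.8, so ζ = 9.8/(2·3.604) = 1.36.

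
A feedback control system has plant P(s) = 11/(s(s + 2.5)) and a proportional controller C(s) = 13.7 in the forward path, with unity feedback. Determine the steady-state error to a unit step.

The open loop C(s)P(s) has a pole at the origin (type 1), so the static position error constant is infinite and e_ss = 1/(1+∞) = 0.

0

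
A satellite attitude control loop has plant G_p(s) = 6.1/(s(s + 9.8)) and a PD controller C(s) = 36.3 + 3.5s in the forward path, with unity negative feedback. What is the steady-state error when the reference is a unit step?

0

The open loop C(s)G_p(s) has a pole at the origin (type 1), so the static position error constant is infinite and e_ss = 1/(1+∞) = 0.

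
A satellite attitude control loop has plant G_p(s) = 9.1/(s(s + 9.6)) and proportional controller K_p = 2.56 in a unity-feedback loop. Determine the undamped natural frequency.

1 + K_p·G_p(s) = 0 gives s² + 9.6s + 23.3 = 0.
Matching s² + 2ζω_n s + ω_n²: ω_n = √23.3 = 4.827 rad/s and 2ζω_n = 9.6, so ζ = 9.6/(2·4.827) = 0.994.

ω_n = 4.83 rad/s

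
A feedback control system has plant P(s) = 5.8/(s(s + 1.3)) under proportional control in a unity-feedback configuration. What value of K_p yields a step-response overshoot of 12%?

K_p = 0.233

From %OS = 100·exp(−πζ/√(1−ζ²)) = 12%, ζ = −ln(0.12)/√(π²+ln²(0.12)) = 0.5594.
Characteristic equation s² + 1.3s + 5.8K_p = 0 gives ζ = 1.3/(2√(5.8K_p)).
Setting ζ = 0.5594: √(5.8K_p) = 1.3/(2·0.5594) = 1.162, so K_p = 1.35/5.8 = 0.233.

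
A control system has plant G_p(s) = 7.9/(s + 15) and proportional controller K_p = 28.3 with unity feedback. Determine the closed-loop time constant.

τ = 0.00419 s

Closed-loop transfer function: T(s) = K_p·G_p(s)/(1 + K_p·G_p(s)) = 223.6/(s + 15 + 223.6) = 223.6/(s + 238.6).
Time constant τ = 1/238.6 = 0.00419 s.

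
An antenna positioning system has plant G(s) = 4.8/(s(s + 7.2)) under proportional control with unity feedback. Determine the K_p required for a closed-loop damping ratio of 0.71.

K_p = 5.36

Closed-loop characteristic equation: s² + 7.2s + K_p·4.8 = 0.
So ω_n = √(4.8K_p) and 2ζω_n = 7.2, giving ζ = 7.2/(2√(4.8K_p)).
Setting ζ = 0.71: √(4.8K_p) = 7.2/(2·0.71) = 5.07, so K_p = 25.71/4.8 = 5.36.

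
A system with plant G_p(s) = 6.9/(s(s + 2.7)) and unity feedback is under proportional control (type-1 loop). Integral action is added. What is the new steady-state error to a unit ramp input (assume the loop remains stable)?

The integrator raises the loop to type 2, so K_v → ∞ and e_ss to a ramp is zero.

0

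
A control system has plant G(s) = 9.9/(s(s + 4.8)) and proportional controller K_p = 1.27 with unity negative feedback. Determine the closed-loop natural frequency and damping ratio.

1 + K_p·G(s) = 0 gives s² + 4.8s + 12.57 = 0.
So ω_n² = 12.57 ⇒ ω_n = 3.546 rad/s, and ζ = 4.8/(2ω_n) = 0.677.

ω_n = 3.55 rad/s, ζ = 0.677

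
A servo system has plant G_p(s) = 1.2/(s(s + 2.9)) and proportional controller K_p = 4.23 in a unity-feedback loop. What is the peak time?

T_p = 1.82 s

Closed-loop characteristic equation: s² + 2.9s + 5.076 = 0, so ω_n = 2.253 rad/s and ζ = 2.9/(2·2.253) = 0.6436.
Damped frequency ω_d = ω_n√(1−ζ²) = 1.724 rad/s, so peak time T_p = π/ω_d = 1.82 s.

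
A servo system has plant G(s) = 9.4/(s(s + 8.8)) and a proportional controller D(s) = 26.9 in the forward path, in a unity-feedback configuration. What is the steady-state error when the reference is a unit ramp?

The loop has one pole at the origin (type 1). Velocity error constant K_v = lim_{s→0} s·D(s)G(s) = 26.9·9.4/8.8 = 28.73.
Steady-state error to a unit ramp: e_ss = 1/K_v = 0.0348.

0.0348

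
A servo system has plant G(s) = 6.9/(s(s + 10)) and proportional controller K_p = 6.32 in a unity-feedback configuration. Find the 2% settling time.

T_s ≈ 0.8 s

Closed-loop characteristic equation: s² + 10s + 43.61 = 0, so ω_n = 6.604 rad/s and ζ = 10/(2·6.604) = 0.7572.
2% settling time T_s ≈ 4/(ζω_n) = 4/5 = 0.8 s.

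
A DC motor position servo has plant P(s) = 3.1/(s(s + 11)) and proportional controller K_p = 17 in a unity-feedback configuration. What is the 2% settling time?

The closed-loop denominator s² + 11s + 52.7 gives ω_n = √52.7 = 7.259 and ζ = 11/(2ω_n) = 0.7576.
2% settling time T_s ≈ 4/(ζω_n) = 4/5.5 = 0.727 s.

T_s ≈ 0.727 s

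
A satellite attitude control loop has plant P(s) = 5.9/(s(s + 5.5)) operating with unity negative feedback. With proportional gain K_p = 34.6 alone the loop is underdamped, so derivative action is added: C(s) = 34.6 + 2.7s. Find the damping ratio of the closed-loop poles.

Forward path: (34.6 + 2.7s)·5.9/(s(s+5.5)). The closed-loop characteristic equation is s² + (5.5 + 5.9·2.7)s + 5.9·34.6 = 0.
That is s² + 21.43s + 204.1 = 0, so ω_n = 14.29 rad/s and ζ = 21.43/(2·14.29) = 0.7499.

ζ = 0.75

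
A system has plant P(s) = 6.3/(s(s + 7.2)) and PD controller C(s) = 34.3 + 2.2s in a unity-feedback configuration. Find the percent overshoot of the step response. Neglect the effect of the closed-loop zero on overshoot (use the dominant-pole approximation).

3.97%

Forward path: (34.3 + 2.2s)·6.3/(s(s+7.2)). The closed-loop characteristic equation is s² + (7.2 + 6.3·2.2)s + 6.3·34.3 = 0.
That is s² + 21.06s + 216.1 = 0, so ω_n = 14.7 rad/s and ζ = 21.06/(2·14.7) = 0.7163.
%OS = 100·exp(−πζ/√(1−ζ²)) = 3.97%.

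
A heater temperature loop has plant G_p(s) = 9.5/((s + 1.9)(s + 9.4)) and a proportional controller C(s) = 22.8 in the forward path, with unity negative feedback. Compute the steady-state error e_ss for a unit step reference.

The loop is type 0. Static position error constant K_pos = C(0)·G_p(0) = 22.8·0.5319 = 12.13.
Steady-state error to a unit step: e_ss = 1/(1+K_pos) = 1/13.13 = 0.0762.

0.0762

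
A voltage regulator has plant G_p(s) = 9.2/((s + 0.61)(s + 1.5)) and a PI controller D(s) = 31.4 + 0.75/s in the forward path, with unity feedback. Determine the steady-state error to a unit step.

The open loop D(s)G_p(s) has a pole at the origin (type 1), so the static position error constant is infinite and e_ss = 1/(1+∞) = 0.

0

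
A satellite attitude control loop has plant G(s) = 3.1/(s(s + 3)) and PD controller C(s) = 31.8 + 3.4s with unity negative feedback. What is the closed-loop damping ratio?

Forward path: (31.8 + 3.4s)·3.1/(s(s+3)). The closed-loop characteristic equation is s² + (3 + 3.1·3.4)s + 3.1·31.8 = 0.
That is s² + 13.54s + 98.58 = 0, so ω_n = 9.929 rad/s and ζ = 13.54/(2·9.929) = 0.6819.

ζ = 0.682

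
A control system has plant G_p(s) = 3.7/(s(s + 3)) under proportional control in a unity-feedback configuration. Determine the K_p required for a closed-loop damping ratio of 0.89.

Closed-loop characteristic equation: s² + 3s + K_p·3.7 = 0.
So ω_n = √(3.7K_p) and 2ζω_n = 3, giving ζ = 3/(2√(3.7K_p)).
Setting ζ = 0.89: √(3.7K_p) = 3/(2·0.89) = 1.685, so K_p = 2.841/3.7 = 0.768.

K_p = 0.768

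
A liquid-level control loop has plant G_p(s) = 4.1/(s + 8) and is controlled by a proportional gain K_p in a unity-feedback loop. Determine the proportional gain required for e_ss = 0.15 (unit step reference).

K_p = 11.1

Steady-state error for a unit step on this type-0 loop is 1/(1 + K_p·G_p(0)).
G_p(0) = 0.5125. Require 1/(1 + K_p·0.5125) = 0.15, so 1 + 0.5125·K_p = 6.667.
K_p = (6.667 − 1)/0.5125 = 11.1.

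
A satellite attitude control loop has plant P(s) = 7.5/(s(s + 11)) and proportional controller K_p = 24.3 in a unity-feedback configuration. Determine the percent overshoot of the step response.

24.6%

From 1 + K_pP(s) = 0: s² + 11s + 182.2 = 0 ⇒ ω_n = 13.5, ζ = 0.4074.
%OS = 100·exp(−πζ/√(1−ζ²)) = 100·exp(−π·0.4074/√0.834) = 24.6%.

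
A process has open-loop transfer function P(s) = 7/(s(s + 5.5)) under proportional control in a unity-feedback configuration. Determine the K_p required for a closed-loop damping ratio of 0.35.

K_p = 8.82

Closed-loop characteristic equation: s² + 5.5s + K_p·7 = 0.
So ω_n = √(7K_p) and 2ζω_n = 5.5, giving ζ = 5.5/(2√(7K_p)).
Setting ζ = 0.35: √(7K_p) = 5.5/(2·0.35) = 7.857, so K_p = 61.73/7 = 8.82.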